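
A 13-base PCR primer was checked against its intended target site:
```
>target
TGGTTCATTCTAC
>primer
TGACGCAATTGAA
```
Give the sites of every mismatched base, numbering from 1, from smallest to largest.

3, 4, 5, 8, 10, 11, 13

Scanning 1-based: 3: G/A; 4: T/C; 5: T/G; 8: T/A; 10: C/T; 11: T/G; 13: C/A.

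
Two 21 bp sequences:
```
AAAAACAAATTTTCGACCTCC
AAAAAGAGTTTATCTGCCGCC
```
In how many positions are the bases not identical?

Comparing position by position, 7 positions differ: 6 (C/G), 8 (A/G), 9 (A/T), 12 (T/A), 15 (G/T), 16 (A/G), 19 (T/G).

7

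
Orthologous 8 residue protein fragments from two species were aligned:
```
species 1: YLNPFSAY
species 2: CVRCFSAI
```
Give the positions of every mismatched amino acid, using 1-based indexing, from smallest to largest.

Differences at position 1 (Y→C), position 2 (L→V), position 3 (N→R), position 4 (P→C), position 8 (Y→I).

1, 2, 3, 4, 8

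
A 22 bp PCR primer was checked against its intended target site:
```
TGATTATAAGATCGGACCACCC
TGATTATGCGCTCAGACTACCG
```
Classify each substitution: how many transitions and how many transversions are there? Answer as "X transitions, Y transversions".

Transitions (purine↔purine or pyrimidine↔pyrimidine): 8 A→G, 14 G→A, 18 C→T.
Transversions (purine↔pyrimidine): 9 A→C, 11 A→C, 22 C→G.

3 transitions, 3 transversions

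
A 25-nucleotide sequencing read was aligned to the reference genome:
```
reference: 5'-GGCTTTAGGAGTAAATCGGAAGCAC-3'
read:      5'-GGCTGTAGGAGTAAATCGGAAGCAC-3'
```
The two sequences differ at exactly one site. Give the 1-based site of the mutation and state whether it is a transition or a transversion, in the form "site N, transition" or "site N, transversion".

site 5, transversion

Site 5 changes T→G. T is a pyrimidine and G is a purine, so this is a transversion.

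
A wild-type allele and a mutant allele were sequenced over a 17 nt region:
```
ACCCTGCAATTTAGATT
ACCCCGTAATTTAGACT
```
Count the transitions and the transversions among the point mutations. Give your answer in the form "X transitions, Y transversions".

3 transitions, 0 transversions

Transitions (purine↔purine or pyrimidine↔pyrimidine): 5 T→C, 7 C→T, 16 T→C.
Transversions (purine↔pyrimidine): none.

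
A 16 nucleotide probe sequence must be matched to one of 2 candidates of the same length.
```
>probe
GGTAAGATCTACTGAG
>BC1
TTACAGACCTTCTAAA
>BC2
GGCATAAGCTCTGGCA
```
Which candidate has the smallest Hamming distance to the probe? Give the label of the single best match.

BC1 differs at 8 bases; BC2 differs at 9 bases. The closest is BC1.

BC1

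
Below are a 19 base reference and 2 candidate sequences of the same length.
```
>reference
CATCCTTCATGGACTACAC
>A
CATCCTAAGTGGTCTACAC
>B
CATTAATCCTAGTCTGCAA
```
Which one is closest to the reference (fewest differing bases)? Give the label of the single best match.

A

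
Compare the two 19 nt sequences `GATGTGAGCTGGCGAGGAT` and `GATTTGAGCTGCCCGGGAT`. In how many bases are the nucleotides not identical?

4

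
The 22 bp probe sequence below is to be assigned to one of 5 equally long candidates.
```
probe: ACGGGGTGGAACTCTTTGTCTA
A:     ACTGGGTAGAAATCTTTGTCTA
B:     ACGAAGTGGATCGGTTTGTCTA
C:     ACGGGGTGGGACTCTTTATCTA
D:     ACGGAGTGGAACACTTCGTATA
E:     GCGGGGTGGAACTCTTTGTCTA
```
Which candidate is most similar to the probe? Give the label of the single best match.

E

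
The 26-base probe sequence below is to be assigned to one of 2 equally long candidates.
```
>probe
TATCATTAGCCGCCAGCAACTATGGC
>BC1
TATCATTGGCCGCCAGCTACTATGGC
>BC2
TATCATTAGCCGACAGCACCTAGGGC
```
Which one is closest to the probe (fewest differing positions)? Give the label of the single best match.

BC1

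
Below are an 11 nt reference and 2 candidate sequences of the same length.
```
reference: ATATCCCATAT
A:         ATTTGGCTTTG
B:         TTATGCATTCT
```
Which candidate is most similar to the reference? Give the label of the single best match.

B

Hamming distances to reference — A: 6; B: 5.
Smallest is B with 5 mismatches.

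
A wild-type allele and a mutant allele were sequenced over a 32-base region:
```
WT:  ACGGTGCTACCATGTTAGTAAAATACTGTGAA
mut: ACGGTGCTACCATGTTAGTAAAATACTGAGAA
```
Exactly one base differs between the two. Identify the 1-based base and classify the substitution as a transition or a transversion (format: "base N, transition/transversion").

base 29, transversion

Base 29 changes T→A. T is a pyrimidine and A is a purine, so this is a transversion.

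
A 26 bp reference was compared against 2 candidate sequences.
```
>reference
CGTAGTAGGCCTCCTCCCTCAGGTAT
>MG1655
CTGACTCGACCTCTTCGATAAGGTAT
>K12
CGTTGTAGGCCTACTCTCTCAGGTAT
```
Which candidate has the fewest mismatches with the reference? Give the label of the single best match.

K12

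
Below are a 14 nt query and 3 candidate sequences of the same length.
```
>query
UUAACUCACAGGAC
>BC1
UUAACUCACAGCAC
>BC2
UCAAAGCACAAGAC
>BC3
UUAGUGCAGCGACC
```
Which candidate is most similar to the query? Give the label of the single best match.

BC1 differs at 1 position; BC2 differs at 4 positions; BC3 differs at 7 positions. The closest is BC1.

BC1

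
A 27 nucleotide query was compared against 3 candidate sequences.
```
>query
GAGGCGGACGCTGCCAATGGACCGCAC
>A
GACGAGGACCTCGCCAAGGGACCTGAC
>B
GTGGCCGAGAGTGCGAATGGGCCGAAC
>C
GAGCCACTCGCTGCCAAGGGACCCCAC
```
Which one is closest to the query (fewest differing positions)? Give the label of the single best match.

C

Hamming distances to query — A: 8; B: 8; C: 6.
Smallest is C with 6 mismatches.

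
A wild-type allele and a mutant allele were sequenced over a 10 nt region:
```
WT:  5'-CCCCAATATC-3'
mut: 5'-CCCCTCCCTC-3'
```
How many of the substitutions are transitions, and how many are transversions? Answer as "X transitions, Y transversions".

Transitions (purine↔purine or pyrimidine↔pyrimidine): 7 T→C.
Transversions (purine↔pyrimidine): 5 A→T, 6 A→C, 8 A→C.

1 transition, 3 transversions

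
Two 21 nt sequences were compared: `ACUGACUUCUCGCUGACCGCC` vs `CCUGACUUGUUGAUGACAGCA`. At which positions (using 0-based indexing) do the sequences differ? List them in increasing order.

0, 8, 10, 12, 17, 20

Scanning 0-based: 0: A/C; 8: C/G; 10: C/U; 12: C/A; 17: C/A; 20: C/A.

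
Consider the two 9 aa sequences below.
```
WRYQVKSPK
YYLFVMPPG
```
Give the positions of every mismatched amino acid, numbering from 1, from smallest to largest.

1, 2, 3, 4, 6, 7, 9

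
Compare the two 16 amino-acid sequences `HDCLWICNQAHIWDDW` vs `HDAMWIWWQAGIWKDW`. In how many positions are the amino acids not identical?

6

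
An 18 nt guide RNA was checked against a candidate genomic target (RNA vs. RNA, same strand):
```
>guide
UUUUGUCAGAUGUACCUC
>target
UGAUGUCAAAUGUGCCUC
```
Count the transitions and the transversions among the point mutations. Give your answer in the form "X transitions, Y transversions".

2 transitions, 2 transversions

Mismatches (1-based):
position 2: U→G (pyrimidine→purine, transversion)
position 3: U→A (pyrimidine→purine, transversion)
position 9: G→A (purine→purine, transition)
position 14: A→G (purine→purine, transition)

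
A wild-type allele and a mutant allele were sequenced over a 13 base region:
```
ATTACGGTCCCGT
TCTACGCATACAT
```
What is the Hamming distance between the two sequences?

The sequences differ at bases 1, 2, 7, 8, 9, 10, 12 (1-based) — 7 in total.

7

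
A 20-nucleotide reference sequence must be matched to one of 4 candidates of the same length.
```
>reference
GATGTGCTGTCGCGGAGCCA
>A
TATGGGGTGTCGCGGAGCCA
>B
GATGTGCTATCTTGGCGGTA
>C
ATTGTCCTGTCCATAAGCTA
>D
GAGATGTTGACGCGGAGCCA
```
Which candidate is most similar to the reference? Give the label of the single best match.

A

A differs at 3 positions; B differs at 6 positions; C differs at 8 positions; D differs at 4 positions. The closest is A.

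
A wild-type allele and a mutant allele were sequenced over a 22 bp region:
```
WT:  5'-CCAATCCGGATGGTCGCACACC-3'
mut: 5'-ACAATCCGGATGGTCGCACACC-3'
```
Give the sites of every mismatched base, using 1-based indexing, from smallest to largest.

1

Differences at site 1 (C→A).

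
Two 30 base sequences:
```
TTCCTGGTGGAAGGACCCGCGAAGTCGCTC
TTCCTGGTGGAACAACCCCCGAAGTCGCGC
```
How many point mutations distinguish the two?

4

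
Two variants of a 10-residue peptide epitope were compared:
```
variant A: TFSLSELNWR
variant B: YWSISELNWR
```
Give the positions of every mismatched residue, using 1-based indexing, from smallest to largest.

1, 2, 4

Differences at position 1 (T→Y), position 2 (F→W), position 4 (L→I).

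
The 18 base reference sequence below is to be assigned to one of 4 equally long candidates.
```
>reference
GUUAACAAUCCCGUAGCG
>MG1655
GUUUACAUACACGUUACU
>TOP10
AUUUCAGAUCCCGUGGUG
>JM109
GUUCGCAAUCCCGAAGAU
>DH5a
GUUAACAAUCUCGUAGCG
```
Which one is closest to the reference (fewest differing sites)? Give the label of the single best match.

DH5a

MG1655 differs at 7 sites; TOP10 differs at 7 sites; JM109 differs at 5 sites; DH5a differs at 1 site. The closest is DH5a.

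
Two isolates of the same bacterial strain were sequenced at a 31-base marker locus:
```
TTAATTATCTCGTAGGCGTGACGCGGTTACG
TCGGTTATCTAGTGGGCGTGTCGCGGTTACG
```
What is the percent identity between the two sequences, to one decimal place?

80.6%

6 positions differ (2, 3, 4, 11, 14, 21), so 25 of 31 match: 25/31 = 80.65%.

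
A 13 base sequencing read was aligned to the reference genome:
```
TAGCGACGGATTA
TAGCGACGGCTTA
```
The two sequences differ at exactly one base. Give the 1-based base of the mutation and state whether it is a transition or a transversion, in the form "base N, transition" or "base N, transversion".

base 10, transversion

Base 10 changes A→C. A is a purine and C is a pyrimidine, so this is a transversion.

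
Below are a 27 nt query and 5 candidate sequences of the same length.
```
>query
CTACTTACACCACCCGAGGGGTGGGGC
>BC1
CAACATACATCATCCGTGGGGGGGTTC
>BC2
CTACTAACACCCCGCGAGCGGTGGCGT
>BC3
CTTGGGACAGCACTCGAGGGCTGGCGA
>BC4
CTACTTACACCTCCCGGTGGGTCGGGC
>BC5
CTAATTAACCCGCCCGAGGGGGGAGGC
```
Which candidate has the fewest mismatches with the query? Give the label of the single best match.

BC4

Hamming distances to query — BC1: 8; BC2: 6; BC3: 9; BC4: 4; BC5: 6.
Smallest is BC4 with 4 mismatches.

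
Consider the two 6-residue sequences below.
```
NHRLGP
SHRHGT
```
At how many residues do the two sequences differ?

3

Mismatches (1-based): residue 1: N→S; residue 4: L→H; residue 6: P→T.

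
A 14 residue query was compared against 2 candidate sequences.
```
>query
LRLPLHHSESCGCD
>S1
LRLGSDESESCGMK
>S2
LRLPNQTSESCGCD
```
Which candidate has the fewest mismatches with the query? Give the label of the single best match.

Hamming distances to query — S1: 6; S2: 3.
Smallest is S2 with 3 mismatches.

S2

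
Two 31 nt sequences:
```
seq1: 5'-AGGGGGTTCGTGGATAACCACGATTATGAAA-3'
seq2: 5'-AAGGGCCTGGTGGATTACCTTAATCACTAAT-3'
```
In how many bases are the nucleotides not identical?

Comparing position by position, 12 bases differ: 2 (G/A), 6 (G/C), 7 (T/C), 9 (C/G), 16 (A/T), 20 (A/T), 21 (C/T), 22 (G/A), 25 (T/C), 27 (T/C), 28 (G/T), 31 (A/T).

12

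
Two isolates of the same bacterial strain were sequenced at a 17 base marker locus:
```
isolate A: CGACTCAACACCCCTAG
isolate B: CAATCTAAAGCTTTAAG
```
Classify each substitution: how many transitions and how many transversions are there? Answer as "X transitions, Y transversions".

Mismatches (1-based):
position 2: G→A (purine→purine, transition)
position 4: C→T (pyrimidine→pyrimidine, transition)
position 5: T→C (pyrimidine→pyrimidine, transition)
position 6: C→T (pyrimidine→pyrimidine, transition)
position 9: C→A (pyrimidine→purine, transversion)
position 10: A→G (purine→purine, transition)
position 12: C→T (pyrimidine→pyrimidine, transition)
position 13: C→T (pyrimidine→pyrimidine, transition)
position 14: C→T (pyrimidine→pyrimidine, transition)
position 15: T→A (pyrimidine→purine, transversion)

8 transitions, 2 transversions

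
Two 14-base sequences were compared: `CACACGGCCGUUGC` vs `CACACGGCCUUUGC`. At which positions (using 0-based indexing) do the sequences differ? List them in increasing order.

Scanning 0-based: 9: G/U.

9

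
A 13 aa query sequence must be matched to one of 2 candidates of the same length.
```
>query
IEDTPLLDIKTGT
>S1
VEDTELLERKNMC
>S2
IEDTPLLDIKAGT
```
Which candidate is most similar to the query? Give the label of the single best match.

S2

S1 differs at 7 positions; S2 differs at 1 position. The closest is S2.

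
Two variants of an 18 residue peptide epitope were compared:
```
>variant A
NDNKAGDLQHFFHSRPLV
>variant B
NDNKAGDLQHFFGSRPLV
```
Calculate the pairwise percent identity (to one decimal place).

94.4%

1 position differs (13), so 17 of 18 match: 17/18 = 94.44%.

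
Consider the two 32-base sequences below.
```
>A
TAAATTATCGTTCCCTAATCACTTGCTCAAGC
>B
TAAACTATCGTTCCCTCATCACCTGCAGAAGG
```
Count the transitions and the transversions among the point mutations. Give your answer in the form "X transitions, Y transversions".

2 transitions, 4 transversions

Mismatches (1-based):
site 5: T→C (pyrimidine→pyrimidine, transition)
site 17: A→C (purine→pyrimidine, transversion)
site 23: T→C (pyrimidine→pyrimidine, transition)
site 27: T→A (pyrimidine→purine, transversion)
site 28: C→G (pyrimidine→purine, transversion)
site 32: C→G (pyrimidine→purine, transversion)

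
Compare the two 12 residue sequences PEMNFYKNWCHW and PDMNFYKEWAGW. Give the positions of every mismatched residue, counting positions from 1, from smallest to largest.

Differences at position 2 (E→D), position 8 (N→E), position 10 (C→A), position 11 (H→G).

2, 8, 10, 11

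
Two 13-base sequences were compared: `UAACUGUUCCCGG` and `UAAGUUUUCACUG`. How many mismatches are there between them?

4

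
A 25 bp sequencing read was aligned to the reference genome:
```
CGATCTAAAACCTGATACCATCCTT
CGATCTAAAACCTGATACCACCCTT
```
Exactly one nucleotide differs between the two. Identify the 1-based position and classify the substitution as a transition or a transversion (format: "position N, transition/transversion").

position 21, transition

Position 21 changes T→C. T is a pyrimidine and C is a pyrimidine, so this is a transition.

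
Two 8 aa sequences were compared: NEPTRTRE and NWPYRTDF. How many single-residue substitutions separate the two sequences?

4

Comparing position by position, 4 residues differ: 2 (E/W), 4 (T/Y), 7 (R/D), 8 (E/F).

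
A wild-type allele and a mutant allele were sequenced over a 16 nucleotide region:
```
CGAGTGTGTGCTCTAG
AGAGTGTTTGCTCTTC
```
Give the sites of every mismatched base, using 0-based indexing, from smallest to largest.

Differences at site 0 (C→A), site 7 (G→T), site 14 (A→T), site 15 (G→C).

0, 7, 14, 15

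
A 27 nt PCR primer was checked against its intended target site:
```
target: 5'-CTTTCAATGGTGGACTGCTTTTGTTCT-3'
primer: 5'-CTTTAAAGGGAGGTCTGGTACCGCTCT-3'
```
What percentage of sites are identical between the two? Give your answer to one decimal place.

66.7%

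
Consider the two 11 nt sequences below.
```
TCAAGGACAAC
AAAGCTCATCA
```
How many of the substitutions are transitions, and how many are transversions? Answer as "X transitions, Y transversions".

1 transition, 9 transversions

Mismatches (1-based):
base 1: T→A (pyrimidine→purine, transversion)
base 2: C→A (pyrimidine→purine, transversion)
base 4: A→G (purine→purine, transition)
base 5: G→C (purine→pyrimidine, transversion)
base 6: G→T (purine→pyrimidine, transversion)
base 7: A→C (purine→pyrimidine, transversion)
base 8: C→A (pyrimidine→purine, transversion)
base 9: A→T (purine→pyrimidine, transversion)
base 10: A→C (purine→pyrimidine, transversion)
base 11: C→A (pyrimidine→purine, transversion)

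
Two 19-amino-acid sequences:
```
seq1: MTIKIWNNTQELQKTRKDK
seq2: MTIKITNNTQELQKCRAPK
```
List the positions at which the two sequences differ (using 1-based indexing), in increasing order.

Scanning 1-based: 6: W/T; 15: T/C; 17: K/A; 18: D/P.

6, 15, 17, 18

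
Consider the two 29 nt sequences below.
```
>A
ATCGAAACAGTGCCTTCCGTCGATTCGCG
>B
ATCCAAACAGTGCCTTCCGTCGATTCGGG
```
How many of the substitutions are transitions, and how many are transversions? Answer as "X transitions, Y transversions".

0 transitions, 2 transversions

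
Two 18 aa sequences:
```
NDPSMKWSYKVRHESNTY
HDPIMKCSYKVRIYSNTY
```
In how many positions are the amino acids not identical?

5

Comparing position by position, 5 positions differ: 1 (N/H), 4 (S/I), 7 (W/C), 13 (H/I), 14 (E/Y).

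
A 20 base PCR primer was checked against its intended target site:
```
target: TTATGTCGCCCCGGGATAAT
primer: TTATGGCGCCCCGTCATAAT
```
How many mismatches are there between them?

Comparing position by position, 3 positions differ: 6 (T/G), 14 (G/T), 15 (G/C).

3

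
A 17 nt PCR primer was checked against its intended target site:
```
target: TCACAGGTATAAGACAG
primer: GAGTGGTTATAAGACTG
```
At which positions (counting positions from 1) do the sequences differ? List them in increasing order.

1, 2, 3, 4, 5, 7, 16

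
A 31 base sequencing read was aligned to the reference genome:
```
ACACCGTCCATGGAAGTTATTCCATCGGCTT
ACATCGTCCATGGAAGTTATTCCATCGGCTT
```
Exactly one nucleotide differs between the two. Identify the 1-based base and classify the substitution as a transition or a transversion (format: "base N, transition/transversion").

Base 4 changes C→T. C is a pyrimidine and T is a pyrimidine, so this is a transition.

base 4, transition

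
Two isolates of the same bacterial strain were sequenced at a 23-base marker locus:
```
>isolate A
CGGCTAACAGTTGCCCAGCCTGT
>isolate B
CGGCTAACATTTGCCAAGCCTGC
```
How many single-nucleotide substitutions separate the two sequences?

3

Mismatches (1-based): base 10: G→T; base 16: C→A; base 23: T→C.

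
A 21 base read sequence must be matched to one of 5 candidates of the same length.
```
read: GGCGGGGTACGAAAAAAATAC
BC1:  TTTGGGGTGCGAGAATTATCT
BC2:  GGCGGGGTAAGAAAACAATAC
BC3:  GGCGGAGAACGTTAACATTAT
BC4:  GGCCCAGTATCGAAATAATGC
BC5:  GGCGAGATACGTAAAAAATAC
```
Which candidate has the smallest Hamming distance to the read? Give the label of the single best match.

BC1 differs at 9 bases; BC2 differs at 2 bases; BC3 differs at 7 bases; BC4 differs at 8 bases; BC5 differs at 3 bases. The closest is BC2.

BC2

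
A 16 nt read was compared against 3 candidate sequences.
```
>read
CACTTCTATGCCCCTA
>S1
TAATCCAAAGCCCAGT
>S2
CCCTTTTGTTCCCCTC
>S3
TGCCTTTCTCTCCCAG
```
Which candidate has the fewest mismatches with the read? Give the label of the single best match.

S2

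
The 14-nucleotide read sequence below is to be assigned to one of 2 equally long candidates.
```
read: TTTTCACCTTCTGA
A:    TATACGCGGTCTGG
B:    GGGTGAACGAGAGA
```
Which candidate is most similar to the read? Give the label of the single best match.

A differs at 6 sites; B differs at 9 sites. The closest is A.

A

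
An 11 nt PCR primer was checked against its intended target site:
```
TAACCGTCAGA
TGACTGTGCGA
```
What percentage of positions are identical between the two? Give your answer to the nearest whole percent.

64%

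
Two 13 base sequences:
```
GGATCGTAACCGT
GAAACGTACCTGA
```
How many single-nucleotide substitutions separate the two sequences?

Mismatches (1-based): base 2: G→A; base 4: T→A; base 9: A→C; base 11: C→T; base 13: T→A.

5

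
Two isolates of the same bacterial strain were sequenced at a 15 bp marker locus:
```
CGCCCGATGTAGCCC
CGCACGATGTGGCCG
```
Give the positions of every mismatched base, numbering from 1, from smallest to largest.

4, 11, 15

Differences at position 4 (C→A), position 11 (A→G), position 15 (C→G).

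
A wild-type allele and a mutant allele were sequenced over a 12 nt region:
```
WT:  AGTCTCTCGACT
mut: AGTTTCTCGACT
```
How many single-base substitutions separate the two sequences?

1

Mismatches (1-based): base 4: C→T.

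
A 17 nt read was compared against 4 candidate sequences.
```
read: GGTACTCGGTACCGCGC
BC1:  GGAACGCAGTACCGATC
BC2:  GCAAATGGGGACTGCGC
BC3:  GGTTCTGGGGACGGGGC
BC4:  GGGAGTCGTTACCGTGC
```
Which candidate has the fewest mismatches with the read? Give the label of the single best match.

BC4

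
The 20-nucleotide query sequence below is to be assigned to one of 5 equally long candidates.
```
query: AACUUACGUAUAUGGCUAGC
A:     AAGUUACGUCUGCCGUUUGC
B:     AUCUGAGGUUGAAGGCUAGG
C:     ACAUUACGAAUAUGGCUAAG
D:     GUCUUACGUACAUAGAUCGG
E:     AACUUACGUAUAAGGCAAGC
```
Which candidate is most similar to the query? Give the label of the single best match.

Hamming distances to query — A: 7; B: 7; C: 5; D: 7; E: 2.
Smallest is E with 2 mismatches.

E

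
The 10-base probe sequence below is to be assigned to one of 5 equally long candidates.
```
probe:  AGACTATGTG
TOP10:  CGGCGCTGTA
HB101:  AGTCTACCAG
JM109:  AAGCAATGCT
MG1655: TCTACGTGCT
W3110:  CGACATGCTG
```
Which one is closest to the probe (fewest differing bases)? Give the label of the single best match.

Hamming distances to probe — TOP10: 5; HB101: 4; JM109: 5; MG1655: 8; W3110: 5.
Smallest is HB101 with 4 mismatches.

HB101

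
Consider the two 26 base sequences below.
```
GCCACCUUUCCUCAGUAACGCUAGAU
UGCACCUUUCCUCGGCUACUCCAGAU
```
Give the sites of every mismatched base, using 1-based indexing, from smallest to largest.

1, 2, 14, 16, 17, 20, 22

Differences at site 1 (G→U), site 2 (C→G), site 14 (A→G), site 16 (U→C), site 17 (A→U), site 20 (G→U), site 22 (U→C).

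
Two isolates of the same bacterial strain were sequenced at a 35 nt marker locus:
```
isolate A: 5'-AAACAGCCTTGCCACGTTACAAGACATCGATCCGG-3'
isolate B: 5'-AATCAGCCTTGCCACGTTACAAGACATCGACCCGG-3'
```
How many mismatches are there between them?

The sequences differ at sites 3, 31 (1-based) — 2 in total.

2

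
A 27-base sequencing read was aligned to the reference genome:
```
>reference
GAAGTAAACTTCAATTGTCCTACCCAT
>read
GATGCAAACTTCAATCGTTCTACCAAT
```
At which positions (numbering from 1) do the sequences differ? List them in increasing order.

Scanning 1-based: 3: A/T; 5: T/C; 16: T/C; 19: C/T; 25: C/A.

3, 5, 16, 19, 25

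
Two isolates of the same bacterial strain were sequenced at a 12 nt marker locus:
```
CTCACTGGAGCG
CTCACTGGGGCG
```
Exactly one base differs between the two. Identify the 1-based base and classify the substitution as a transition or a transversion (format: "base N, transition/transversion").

Base 9 changes A→G. A is a purine and G is a purine, so this is a transition.

base 9, transition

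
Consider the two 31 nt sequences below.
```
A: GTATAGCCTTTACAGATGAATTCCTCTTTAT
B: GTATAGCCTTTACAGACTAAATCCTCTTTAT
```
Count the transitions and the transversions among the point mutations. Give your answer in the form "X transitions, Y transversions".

Transitions (purine↔purine or pyrimidine↔pyrimidine): 17 T→C.
Transversions (purine↔pyrimidine): 18 G→T, 21 T→A.

1 transition, 2 transversions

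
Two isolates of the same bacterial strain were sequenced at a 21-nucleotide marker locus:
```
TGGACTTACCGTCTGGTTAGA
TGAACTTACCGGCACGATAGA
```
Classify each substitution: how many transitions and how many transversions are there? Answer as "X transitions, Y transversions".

Mismatches (1-based):
base 3: G→A (purine→purine, transition)
base 12: T→G (pyrimidine→purine, transversion)
base 14: T→A (pyrimidine→purine, transversion)
base 15: G→C (purine→pyrimidine, transversion)
base 17: T→A (pyrimidine→purine, transversion)

1 transition, 4 transversions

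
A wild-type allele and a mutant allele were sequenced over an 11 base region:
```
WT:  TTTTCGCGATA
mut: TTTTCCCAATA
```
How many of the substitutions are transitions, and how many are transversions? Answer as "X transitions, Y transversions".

Mismatches (1-based):
site 6: G→C (purine→pyrimidine, transversion)
site 8: G→A (purine→purine, transition)

1 transition, 1 transversion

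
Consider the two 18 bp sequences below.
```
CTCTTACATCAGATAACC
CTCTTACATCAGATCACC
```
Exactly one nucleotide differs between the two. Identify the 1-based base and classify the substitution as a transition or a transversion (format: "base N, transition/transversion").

base 15, transversion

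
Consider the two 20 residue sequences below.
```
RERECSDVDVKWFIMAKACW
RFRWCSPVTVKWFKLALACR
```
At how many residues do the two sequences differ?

Comparing position by position, 8 residues differ: 2 (E/F), 4 (E/W), 7 (D/P), 9 (D/T), 14 (I/K), 15 (M/L), 17 (K/L), 20 (W/R).

8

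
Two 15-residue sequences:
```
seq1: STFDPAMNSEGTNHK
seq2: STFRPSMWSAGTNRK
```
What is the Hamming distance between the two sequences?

5

Mismatches (1-based): position 4: D→R; position 6: A→S; position 8: N→W; position 10: E→A; position 14: H→R.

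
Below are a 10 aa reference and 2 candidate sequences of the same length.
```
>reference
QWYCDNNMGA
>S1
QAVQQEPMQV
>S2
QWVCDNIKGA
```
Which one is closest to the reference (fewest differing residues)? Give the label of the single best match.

Hamming distances to reference — S1: 8; S2: 3.
Smallest is S2 with 3 mismatches.

S2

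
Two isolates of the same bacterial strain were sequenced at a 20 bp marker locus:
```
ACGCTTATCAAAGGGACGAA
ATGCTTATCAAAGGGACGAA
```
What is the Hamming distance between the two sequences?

The sequences differ at bases 2 (1-based) — 1 in total.

1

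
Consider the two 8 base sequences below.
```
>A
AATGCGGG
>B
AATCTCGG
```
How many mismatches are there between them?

Comparing position by position, 3 sites differ: 4 (G/C), 5 (C/T), 6 (G/C).

3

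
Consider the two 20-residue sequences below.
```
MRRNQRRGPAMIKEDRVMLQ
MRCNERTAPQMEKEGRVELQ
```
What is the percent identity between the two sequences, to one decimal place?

60.0%

8 positions differ (3, 5, 7, 8, 10, 12, 15, 18), so 12 of 20 match: 12/20 = 60%.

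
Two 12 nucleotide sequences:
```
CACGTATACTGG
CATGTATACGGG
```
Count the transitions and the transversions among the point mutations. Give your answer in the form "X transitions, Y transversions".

1 transition, 1 transversion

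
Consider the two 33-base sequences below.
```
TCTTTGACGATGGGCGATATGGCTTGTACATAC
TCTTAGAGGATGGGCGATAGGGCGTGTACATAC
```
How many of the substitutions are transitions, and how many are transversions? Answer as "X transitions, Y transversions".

0 transitions, 4 transversions

Mismatches (1-based):
site 5: T→A (pyrimidine→purine, transversion)
site 8: C→G (pyrimidine→purine, transversion)
site 20: T→G (pyrimidine→purine, transversion)
site 24: T→G (pyrimidine→purine, transversion)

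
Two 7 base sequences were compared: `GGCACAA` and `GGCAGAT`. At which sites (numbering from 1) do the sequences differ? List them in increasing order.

5, 7

Differences at site 5 (C→G), site 7 (A→T).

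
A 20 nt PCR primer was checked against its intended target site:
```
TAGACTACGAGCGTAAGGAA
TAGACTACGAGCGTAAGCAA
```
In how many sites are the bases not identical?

The sequences differ at sites 18 (1-based) — 1 in total.

1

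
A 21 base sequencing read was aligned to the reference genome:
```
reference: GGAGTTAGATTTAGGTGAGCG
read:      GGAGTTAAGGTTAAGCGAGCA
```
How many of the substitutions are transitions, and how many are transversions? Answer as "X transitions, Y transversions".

Transitions (purine↔purine or pyrimidine↔pyrimidine): 8 G→A, 9 A→G, 14 G→A, 16 T→C, 21 G→A.
Transversions (purine↔pyrimidine): 10 T→G.

5 transitions, 1 transversion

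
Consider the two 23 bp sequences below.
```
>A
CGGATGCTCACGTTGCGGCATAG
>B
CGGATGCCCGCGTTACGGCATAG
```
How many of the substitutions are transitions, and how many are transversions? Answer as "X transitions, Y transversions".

Mismatches (1-based):
base 8: T→C (pyrimidine→pyrimidine, transition)
base 10: A→G (purine→purine, transition)
base 15: G→A (purine→purine, transition)

3 transitions, 0 transversions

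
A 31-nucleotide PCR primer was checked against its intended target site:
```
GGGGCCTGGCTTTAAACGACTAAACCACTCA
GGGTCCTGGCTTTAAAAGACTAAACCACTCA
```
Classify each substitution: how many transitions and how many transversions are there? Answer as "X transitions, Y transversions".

Transitions (purine↔purine or pyrimidine↔pyrimidine): none.
Transversions (purine↔pyrimidine): 4 G→T, 17 C→A.

0 transitions, 2 transversions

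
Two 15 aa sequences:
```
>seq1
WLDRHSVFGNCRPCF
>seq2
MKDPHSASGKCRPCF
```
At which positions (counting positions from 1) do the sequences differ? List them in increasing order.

Differences at position 1 (W→M), position 2 (L→K), position 4 (R→P), position 7 (V→A), position 8 (F→S), position 10 (N→K).

1, 2, 4, 7, 8, 10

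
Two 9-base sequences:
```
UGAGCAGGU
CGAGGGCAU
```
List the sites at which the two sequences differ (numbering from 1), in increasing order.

Scanning 1-based: 1: U/C; 5: C/G; 6: A/G; 7: G/C; 8: G/A.

1, 5, 6, 7, 8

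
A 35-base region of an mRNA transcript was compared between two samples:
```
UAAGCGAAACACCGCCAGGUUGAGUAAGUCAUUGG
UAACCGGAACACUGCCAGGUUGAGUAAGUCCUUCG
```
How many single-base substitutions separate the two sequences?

5

Mismatches (1-based): position 4: G→C; position 7: A→G; position 13: C→U; position 31: A→C; position 34: G→C.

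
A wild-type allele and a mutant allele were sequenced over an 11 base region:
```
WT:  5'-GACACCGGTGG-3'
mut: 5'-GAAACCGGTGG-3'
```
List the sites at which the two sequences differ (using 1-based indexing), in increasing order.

3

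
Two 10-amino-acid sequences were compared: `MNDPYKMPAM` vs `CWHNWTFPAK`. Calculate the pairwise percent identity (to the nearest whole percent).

20%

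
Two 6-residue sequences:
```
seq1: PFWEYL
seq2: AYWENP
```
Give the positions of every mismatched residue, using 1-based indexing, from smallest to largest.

1, 2, 5, 6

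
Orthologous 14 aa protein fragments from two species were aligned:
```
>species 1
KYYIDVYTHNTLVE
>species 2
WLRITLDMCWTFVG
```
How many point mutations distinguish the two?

11

The sequences differ at residues 1, 2, 3, 5, 6, 7, 8, 9, 10, 12, 14 (1-based) — 11 in total.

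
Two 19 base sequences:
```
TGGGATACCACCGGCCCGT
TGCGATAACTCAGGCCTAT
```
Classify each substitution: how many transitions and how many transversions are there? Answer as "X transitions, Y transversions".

Transitions (purine↔purine or pyrimidine↔pyrimidine): 17 C→T, 18 G→A.
Transversions (purine↔pyrimidine): 3 G→C, 8 C→A, 10 A→T, 12 C→A.

2 transitions, 4 transversions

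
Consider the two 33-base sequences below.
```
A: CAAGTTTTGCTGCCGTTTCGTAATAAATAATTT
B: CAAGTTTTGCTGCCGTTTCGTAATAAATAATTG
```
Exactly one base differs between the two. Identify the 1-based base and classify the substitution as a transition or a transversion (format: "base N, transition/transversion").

The sequences differ only at base 33: T→G (pyrimidine→purine), a transversion.

base 33, transversion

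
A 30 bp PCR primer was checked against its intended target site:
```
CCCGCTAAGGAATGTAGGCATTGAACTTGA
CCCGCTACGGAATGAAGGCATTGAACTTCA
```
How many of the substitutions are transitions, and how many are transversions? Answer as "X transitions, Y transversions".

Mismatches (1-based):
site 8: A→C (purine→pyrimidine, transversion)
site 15: T→A (pyrimidine→purine, transversion)
site 29: G→C (purine→pyrimidine, transversion)

0 transitions, 3 transversions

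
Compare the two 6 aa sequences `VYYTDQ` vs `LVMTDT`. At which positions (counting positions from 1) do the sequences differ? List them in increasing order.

Scanning 1-based: 1: V/L; 2: Y/V; 3: Y/M; 6: Q/T.

1, 2, 3, 6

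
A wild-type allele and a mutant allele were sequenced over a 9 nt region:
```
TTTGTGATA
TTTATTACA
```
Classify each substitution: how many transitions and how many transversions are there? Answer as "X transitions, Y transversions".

Transitions (purine↔purine or pyrimidine↔pyrimidine): 4 G→A, 8 T→C.
Transversions (purine↔pyrimidine): 6 G→T.

2 transitions, 1 transversion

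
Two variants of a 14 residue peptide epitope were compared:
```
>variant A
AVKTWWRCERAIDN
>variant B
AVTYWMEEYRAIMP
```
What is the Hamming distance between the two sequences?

8

Comparing position by position, 8 positions differ: 3 (K/T), 4 (T/Y), 6 (W/M), 7 (R/E), 8 (C/E), 9 (E/Y), 13 (D/M), 14 (N/P).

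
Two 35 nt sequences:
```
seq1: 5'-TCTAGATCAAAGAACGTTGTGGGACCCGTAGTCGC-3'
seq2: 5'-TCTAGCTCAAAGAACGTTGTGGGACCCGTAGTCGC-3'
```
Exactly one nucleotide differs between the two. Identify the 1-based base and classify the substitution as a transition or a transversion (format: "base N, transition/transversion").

Base 6 changes A→C. A is a purine and C is a pyrimidine, so this is a transversion.

base 6, transversion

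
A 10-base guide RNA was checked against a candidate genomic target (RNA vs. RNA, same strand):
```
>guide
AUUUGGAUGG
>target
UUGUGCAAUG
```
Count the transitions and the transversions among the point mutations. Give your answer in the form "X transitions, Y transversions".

0 transitions, 5 transversions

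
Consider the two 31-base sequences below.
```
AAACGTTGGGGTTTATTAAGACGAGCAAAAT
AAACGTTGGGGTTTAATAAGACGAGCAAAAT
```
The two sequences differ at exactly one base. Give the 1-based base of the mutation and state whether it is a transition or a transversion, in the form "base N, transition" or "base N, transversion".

The sequences differ only at base 16: T→A (pyrimidine→purine), a transversion.

base 16, transversion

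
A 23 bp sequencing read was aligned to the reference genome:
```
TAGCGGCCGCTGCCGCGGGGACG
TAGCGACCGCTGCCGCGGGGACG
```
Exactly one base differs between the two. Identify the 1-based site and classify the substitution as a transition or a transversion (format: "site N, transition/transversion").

site 6, transition

The sequences differ only at site 6: G→A (purine→purine), a transition.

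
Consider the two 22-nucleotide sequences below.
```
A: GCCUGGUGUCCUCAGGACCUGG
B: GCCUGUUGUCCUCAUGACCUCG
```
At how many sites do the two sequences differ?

Mismatches (1-based): site 6: G→U; site 15: G→U; site 21: G→C.

3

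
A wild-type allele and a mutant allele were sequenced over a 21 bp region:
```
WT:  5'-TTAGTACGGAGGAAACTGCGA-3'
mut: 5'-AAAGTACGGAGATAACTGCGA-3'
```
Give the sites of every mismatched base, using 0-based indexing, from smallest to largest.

0, 1, 11, 12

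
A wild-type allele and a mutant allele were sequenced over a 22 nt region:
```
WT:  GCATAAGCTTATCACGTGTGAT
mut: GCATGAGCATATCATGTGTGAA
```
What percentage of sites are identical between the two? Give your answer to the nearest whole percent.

Mismatches at positions 5, 9, 15, 22 (1-based): 4 of 22.
Identical positions: 18/22 = 81.82% → 82%.

82%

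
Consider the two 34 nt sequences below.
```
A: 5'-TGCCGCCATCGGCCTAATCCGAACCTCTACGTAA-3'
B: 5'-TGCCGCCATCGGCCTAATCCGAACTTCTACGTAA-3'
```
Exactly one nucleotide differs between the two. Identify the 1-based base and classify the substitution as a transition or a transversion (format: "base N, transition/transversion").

Base 25 changes C→T. C is a pyrimidine and T is a pyrimidine, so this is a transition.

base 25, transition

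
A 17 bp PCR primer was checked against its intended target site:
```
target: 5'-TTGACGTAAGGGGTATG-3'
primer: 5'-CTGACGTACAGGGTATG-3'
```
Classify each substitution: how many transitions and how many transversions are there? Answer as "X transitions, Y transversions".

2 transitions, 1 transversion

Transitions (purine↔purine or pyrimidine↔pyrimidine): 1 T→C, 10 G→A.
Transversions (purine↔pyrimidine): 9 A→C.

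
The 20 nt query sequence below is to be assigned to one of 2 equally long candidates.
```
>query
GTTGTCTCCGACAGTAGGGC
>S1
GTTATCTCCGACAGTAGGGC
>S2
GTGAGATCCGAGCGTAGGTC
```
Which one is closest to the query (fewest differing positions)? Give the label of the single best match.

S1

Hamming distances to query — S1: 1; S2: 7.
Smallest is S1 with 1 mismatch.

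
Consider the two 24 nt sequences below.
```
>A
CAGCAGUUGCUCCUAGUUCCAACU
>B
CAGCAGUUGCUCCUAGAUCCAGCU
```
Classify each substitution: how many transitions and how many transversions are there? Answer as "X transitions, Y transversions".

1 transition, 1 transversion

Mismatches (1-based):
position 17: U→A (pyrimidine→purine, transversion)
position 22: A→G (purine→purine, transition)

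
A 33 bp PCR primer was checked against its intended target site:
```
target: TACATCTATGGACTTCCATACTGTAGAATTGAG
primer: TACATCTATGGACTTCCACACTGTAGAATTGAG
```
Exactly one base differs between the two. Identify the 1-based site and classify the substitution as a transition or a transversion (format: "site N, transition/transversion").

The sequences differ only at site 19: T→C (pyrimidine→pyrimidine), a transition.

site 19, transition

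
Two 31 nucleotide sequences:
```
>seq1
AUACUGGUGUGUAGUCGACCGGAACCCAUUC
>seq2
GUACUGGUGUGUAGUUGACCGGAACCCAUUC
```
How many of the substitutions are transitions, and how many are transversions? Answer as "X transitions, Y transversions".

Mismatches (1-based):
base 1: A→G (purine→purine, transition)
base 16: C→U (pyrimidine→pyrimidine, transition)

2 transitions, 0 transversions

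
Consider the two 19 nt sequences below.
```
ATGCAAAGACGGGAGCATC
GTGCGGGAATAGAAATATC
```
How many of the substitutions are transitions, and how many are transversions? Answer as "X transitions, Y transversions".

Transitions (purine↔purine or pyrimidine↔pyrimidine): 1 A→G, 5 A→G, 6 A→G, 7 A→G, 8 G→A, 10 C→T, 11 G→A, 13 G→A, 15 G→A, 16 C→T.
Transversions (purine↔pyrimidine): none.

10 transitions, 0 transversions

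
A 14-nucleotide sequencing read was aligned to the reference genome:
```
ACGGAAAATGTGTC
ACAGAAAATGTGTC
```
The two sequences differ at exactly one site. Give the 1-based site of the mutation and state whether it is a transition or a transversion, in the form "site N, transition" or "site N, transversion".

site 3, transition

The sequences differ only at site 3: G→A (purine→purine), a transition.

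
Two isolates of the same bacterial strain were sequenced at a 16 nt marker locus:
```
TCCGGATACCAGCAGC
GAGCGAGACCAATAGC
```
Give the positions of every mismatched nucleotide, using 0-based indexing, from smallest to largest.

0, 1, 2, 3, 6, 11, 12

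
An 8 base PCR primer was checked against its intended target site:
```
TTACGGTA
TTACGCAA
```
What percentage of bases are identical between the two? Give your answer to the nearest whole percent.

75%

Mismatches at positions 6, 7 (1-based): 2 of 8.
Identical positions: 6/8 = 75% → 75%.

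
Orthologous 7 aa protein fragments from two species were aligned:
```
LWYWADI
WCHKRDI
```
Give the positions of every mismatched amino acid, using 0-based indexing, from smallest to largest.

Differences at position 0 (L→W), position 1 (W→C), position 2 (Y→H), position 3 (W→K), position 4 (A→R).

0, 1, 2, 3, 4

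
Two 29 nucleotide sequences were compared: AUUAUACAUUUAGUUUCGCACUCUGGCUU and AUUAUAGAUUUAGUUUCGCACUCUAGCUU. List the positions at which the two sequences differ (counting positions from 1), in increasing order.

7, 25

Scanning 1-based: 7: C/G; 25: G/A.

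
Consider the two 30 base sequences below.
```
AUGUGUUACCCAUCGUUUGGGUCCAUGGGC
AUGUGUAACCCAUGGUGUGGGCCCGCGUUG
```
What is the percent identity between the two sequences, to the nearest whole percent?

70%

Mismatches at positions 7, 14, 17, 22, 25, 26, 28, 29, 30 (1-based): 9 of 30.
Identical positions: 21/30 = 70% → 70%.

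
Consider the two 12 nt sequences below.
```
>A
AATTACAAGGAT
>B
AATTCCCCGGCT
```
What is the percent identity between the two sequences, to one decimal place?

Mismatches at positions 5, 7, 8, 11 (1-based): 4 of 12.
Identical positions: 8/12 = 66.67% → 66.7%.

66.7%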